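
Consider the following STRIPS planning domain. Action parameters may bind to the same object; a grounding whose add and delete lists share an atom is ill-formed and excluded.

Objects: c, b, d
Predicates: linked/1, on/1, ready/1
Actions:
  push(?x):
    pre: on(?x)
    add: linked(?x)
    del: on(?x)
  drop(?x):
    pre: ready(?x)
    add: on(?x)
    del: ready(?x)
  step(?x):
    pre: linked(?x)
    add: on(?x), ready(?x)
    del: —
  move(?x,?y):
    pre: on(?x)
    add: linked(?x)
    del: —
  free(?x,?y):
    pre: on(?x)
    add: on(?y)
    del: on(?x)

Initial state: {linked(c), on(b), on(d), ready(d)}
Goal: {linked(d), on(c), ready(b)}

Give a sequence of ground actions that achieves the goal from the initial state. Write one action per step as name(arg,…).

1. push(b)  →  {linked(b), linked(c), on(d), ready(d)}
2. push(d)  →  {linked(b), linked(c), linked(d), ready(d)}
3. step(c)  →  {linked(b), linked(c), linked(d), on(c), ready(c), ready(d)}
4. step(b)  →  {linked(b), linked(c), linked(d), on(b), on(c), ready(b), ready(c), ready(d)}

push(b); push(d); step(c); step(b)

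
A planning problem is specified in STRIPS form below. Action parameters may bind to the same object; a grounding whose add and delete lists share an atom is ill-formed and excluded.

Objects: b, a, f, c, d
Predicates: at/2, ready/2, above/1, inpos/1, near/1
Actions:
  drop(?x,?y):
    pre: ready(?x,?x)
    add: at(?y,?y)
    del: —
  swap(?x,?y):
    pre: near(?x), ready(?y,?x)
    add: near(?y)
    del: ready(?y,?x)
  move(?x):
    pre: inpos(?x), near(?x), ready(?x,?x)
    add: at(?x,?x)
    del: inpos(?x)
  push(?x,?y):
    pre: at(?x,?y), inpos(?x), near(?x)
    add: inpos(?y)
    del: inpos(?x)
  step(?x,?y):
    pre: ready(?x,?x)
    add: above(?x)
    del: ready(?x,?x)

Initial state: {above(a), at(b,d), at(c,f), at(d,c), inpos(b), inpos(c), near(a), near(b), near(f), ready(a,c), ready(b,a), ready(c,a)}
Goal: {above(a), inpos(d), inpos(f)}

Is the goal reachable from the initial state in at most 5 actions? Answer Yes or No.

Yes

1. swap(a,c)  →  {above(a), at(b,d), at(c,f), at(d,c), inpos(b), inpos(c), near(a), near(b), near(c), near(f), ready(a,c), ready(b,a)}
2. push(b,d)  →  {above(a), at(b,d), at(c,f), at(d,c), inpos(c), inpos(d), near(a), near(b), near(c), near(f), ready(a,c), ready(b,a)}
3. push(c,f)  →  {above(a), at(b,d), at(c,f), at(d,c), inpos(d), inpos(f), near(a), near(b), near(c), near(f), ready(a,c), ready(b,a)}
optimal plan length = 3; 3 ≤ 5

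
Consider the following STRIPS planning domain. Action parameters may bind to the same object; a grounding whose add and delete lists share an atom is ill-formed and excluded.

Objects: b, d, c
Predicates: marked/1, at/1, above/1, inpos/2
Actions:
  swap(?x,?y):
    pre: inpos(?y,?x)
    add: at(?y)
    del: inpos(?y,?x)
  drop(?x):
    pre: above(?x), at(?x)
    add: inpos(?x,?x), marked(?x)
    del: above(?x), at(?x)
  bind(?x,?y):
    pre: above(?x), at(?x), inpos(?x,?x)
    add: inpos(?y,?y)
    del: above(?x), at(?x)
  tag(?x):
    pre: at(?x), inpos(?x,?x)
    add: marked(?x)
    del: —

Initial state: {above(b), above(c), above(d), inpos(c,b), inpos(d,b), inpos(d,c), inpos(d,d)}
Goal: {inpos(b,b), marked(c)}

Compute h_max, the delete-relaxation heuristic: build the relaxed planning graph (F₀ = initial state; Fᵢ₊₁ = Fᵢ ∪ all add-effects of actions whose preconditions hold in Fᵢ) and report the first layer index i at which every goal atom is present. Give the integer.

F0 = init (7 atoms)
F1 = F0 ∪ {at(c), at(d)}  (9 atoms)
F2 = F1 ∪ {inpos(b,b), inpos(c,c), marked(c), marked(d)}  (13 atoms)
goal ⊆ F2  ⇒  h_max = 2

2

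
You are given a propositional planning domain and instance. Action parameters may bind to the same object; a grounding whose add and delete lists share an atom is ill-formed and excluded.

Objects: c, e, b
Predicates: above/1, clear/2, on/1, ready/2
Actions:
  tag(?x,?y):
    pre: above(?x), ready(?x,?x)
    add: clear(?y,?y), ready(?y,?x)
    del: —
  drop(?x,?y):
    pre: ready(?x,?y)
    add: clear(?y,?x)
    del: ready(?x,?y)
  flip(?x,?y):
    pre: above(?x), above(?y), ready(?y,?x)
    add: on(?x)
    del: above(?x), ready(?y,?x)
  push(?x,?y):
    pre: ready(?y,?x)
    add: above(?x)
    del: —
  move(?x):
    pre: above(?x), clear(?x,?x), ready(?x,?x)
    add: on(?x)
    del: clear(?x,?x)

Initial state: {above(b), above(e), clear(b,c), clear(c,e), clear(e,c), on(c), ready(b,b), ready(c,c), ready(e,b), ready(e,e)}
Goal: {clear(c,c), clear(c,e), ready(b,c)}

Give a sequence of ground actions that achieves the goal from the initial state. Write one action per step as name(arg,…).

tag(e,c); push(c,c); tag(c,b)

1. tag(e,c)  →  {above(b), above(e), clear(b,c), clear(c,c), clear(c,e), clear(e,c), on(c), ready(b,b), ready(c,c), ready(c,e), ready(e,b), ready(e,e)}
2. push(c,c)  →  {above(b), above(c), above(e), clear(b,c), clear(c,c), clear(c,e), clear(e,c), on(c), ready(b,b), ready(c,c), ready(c,e), ready(e,b), ready(e,e)}
3. tag(c,b)  →  {above(b), above(c), above(e), clear(b,b), clear(b,c), clear(c,c), clear(c,e), clear(e,c), on(c), ready(b,b), ready(b,c), ready(c,c), ready(c,e), ready(e,b), ready(e,e)}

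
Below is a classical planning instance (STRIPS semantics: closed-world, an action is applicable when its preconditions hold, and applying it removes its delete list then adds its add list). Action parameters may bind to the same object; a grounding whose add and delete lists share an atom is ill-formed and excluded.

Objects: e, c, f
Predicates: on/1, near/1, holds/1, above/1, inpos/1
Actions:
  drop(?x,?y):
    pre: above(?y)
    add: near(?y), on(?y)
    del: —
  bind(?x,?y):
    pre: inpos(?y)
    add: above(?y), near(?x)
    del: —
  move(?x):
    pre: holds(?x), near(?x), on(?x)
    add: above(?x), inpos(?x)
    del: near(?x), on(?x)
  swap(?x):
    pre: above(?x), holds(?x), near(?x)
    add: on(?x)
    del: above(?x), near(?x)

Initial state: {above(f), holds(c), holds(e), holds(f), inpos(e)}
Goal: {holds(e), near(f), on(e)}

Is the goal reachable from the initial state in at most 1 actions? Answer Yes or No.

1. bind(f,e)  →  {above(e), above(f), holds(c), holds(e), holds(f), inpos(e), near(f)}
2. drop(e,e)  →  {above(e), above(f), holds(c), holds(e), holds(f), inpos(e), near(e), near(f), on(e)}
optimal plan length = 2; 2 > 1

No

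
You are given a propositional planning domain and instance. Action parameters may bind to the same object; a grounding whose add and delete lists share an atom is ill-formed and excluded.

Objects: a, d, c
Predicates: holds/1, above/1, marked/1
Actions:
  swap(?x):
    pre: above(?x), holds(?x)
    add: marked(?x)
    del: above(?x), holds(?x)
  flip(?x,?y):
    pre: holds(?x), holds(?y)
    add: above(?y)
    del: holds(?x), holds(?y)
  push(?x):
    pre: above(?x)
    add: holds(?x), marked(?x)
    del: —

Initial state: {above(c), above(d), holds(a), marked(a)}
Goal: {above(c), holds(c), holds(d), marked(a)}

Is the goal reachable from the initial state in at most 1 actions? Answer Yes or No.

1. push(d)  →  {above(c), above(d), holds(a), holds(d), marked(a), marked(d)}
2. push(c)  →  {above(c), above(d), holds(a), holds(c), holds(d), marked(a), marked(c), marked(d)}
optimal plan length = 2; 2 > 1

No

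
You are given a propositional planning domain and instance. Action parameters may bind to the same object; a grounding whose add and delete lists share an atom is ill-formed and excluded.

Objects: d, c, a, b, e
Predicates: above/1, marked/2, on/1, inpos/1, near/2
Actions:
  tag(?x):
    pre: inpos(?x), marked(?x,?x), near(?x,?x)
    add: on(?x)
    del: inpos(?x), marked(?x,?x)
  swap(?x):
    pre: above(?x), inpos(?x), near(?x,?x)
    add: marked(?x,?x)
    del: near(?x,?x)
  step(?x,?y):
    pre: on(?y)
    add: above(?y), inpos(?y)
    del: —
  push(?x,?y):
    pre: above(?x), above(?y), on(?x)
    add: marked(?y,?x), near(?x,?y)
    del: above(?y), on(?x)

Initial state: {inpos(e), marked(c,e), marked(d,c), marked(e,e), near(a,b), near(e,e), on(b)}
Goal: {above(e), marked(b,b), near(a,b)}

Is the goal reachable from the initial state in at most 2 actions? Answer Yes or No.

1. tag(e)  →  {marked(c,e), marked(d,c), near(a,b), near(e,e), on(b), on(e)}
2. step(d,b)  →  {above(b), inpos(b), marked(c,e), marked(d,c), near(a,b), near(e,e), on(b), on(e)}
3. step(d,e)  →  {above(b), above(e), inpos(b), inpos(e), marked(c,e), marked(d,c), near(a,b), near(e,e), on(b), on(e)}
4. push(b,b)  →  {above(e), inpos(b), inpos(e), marked(b,b), marked(c,e), marked(d,c), near(a,b), near(b,b), near(e,e), on(e)}
optimal plan length = 4; 4 > 2

No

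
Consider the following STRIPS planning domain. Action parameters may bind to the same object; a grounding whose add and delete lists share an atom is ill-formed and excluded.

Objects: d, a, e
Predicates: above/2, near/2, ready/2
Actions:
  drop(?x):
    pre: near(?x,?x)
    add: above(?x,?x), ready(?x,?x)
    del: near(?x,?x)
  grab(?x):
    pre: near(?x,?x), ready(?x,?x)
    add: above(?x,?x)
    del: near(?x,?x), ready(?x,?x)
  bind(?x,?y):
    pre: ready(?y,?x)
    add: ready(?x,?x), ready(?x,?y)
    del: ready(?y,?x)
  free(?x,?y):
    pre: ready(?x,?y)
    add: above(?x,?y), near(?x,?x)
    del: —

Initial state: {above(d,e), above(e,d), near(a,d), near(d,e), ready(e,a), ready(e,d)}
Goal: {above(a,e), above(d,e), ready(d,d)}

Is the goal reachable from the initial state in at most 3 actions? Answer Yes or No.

1. bind(d,e)  →  {above(d,e), above(e,d), near(a,d), near(d,e), ready(d,d), ready(d,e), ready(e,a)}
2. bind(a,e)  →  {above(d,e), above(e,d), near(a,d), near(d,e), ready(a,a), ready(a,e), ready(d,d), ready(d,e)}
3. free(a,e)  →  {above(a,e), above(d,e), above(e,d), near(a,a), near(a,d), near(d,e), ready(a,a), ready(a,e), ready(d,d), ready(d,e)}
optimal plan length = 3; 3 ≤ 3

Yes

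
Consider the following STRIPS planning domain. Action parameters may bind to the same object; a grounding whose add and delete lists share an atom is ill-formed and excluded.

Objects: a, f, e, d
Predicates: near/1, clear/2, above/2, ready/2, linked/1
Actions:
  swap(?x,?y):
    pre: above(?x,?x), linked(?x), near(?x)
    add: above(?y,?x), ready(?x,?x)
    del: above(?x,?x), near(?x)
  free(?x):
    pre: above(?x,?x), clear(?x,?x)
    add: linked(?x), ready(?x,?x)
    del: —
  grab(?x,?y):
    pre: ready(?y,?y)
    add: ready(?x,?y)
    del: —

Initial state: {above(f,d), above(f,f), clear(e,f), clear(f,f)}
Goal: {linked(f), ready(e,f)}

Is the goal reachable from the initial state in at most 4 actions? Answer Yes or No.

Yes

1. free(f)  →  {above(f,d), above(f,f), clear(e,f), clear(f,f), linked(f), ready(f,f)}
2. grab(e,f)  →  {above(f,d), above(f,f), clear(e,f), clear(f,f), linked(f), ready(e,f), ready(f,f)}
optimal plan length = 2; 2 ≤ 4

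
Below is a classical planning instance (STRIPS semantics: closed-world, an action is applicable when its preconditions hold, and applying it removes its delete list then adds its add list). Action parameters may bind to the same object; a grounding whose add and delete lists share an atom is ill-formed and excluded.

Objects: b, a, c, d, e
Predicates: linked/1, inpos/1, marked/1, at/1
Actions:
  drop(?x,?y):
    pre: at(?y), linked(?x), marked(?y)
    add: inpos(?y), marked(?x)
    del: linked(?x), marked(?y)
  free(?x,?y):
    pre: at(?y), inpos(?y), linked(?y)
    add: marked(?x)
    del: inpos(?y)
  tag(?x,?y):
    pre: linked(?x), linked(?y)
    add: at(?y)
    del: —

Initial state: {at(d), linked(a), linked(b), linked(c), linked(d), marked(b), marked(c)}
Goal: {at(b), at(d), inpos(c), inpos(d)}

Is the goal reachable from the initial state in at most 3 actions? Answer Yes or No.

No

1. tag(b,b)  →  {at(b), at(d), linked(a), linked(b), linked(c), linked(d), marked(b), marked(c)}
2. tag(b,c)  →  {at(b), at(c), at(d), linked(a), linked(b), linked(c), linked(d), marked(b), marked(c)}
3. drop(d,c)  →  {at(b), at(c), at(d), inpos(c), linked(a), linked(b), linked(c), marked(b), marked(d)}
4. drop(b,d)  →  {at(b), at(c), at(d), inpos(c), inpos(d), linked(a), linked(c), marked(b)}
optimal plan length = 4; 4 > 3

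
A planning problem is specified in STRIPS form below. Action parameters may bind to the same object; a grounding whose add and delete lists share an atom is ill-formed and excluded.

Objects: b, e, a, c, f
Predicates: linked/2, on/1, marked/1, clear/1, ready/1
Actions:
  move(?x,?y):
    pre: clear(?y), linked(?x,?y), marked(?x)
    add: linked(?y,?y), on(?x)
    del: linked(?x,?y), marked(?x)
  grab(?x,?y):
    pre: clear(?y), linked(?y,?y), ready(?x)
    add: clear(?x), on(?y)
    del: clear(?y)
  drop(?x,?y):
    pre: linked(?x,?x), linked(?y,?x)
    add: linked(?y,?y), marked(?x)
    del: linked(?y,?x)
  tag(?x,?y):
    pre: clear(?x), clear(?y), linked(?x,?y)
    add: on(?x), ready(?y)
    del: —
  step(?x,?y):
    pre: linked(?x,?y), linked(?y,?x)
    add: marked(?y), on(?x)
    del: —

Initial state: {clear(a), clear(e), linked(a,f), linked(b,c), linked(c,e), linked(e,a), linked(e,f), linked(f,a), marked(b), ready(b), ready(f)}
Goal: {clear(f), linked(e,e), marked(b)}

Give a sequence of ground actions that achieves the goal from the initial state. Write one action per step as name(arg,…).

1. step(a,f)  →  {clear(a), clear(e), linked(a,f), linked(b,c), linked(c,e), linked(e,a), linked(e,f), linked(f,a), marked(b), marked(f), on(a), ready(b), ready(f)}
2. move(f,a)  →  {clear(a), clear(e), linked(a,a), linked(a,f), linked(b,c), linked(c,e), linked(e,a), linked(e,f), marked(b), on(a), on(f), ready(b), ready(f)}
3. grab(f,a)  →  {clear(e), clear(f), linked(a,a), linked(a,f), linked(b,c), linked(c,e), linked(e,a), linked(e,f), marked(b), on(a), on(f), ready(b), ready(f)}
4. drop(a,e)  →  {clear(e), clear(f), linked(a,a), linked(a,f), linked(b,c), linked(c,e), linked(e,e), linked(e,f), marked(a), marked(b), on(a), on(f), ready(b), ready(f)}

step(a,f); move(f,a); grab(f,a); drop(a,e)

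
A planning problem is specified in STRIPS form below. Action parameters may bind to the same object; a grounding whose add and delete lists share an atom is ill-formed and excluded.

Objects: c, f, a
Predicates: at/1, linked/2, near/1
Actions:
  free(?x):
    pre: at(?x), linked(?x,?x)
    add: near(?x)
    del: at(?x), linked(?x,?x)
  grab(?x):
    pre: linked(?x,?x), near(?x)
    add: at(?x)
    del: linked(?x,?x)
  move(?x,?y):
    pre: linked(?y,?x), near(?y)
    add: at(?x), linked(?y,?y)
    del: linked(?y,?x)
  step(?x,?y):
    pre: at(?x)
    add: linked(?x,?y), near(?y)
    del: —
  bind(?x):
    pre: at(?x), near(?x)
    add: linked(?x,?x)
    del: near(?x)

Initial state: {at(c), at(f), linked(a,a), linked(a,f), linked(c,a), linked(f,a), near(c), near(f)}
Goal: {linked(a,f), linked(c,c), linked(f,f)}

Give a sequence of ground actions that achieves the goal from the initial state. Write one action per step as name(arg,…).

move(a,c); move(a,f)

1. move(a,c)  →  {at(a), at(c), at(f), linked(a,a), linked(a,f), linked(c,c), linked(f,a), near(c), near(f)}
2. move(a,f)  →  {at(a), at(c), at(f), linked(a,a), linked(a,f), linked(c,c), linked(f,f), near(c), near(f)}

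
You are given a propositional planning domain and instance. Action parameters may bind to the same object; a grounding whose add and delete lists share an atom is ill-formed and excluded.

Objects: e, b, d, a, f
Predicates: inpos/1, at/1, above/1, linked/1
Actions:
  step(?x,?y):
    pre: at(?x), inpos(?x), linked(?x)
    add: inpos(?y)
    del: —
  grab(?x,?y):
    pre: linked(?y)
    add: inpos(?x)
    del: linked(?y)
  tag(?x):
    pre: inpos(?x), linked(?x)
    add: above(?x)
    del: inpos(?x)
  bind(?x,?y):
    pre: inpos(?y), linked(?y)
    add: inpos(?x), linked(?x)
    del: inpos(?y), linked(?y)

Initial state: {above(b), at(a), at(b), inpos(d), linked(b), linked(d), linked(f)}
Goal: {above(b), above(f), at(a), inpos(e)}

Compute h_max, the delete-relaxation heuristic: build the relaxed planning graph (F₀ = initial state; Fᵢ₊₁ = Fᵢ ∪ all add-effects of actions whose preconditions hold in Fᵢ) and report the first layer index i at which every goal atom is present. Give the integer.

2

F0 = init (7 atoms)
F1 = F0 ∪ {above(d), inpos(a), inpos(b), inpos(e), inpos(f), linked(a), linked(e)}  (14 atoms)
F2 = F1 ∪ {above(a), above(e), above(f)}  (17 atoms)
goal ⊆ F2  ⇒  h_max = 2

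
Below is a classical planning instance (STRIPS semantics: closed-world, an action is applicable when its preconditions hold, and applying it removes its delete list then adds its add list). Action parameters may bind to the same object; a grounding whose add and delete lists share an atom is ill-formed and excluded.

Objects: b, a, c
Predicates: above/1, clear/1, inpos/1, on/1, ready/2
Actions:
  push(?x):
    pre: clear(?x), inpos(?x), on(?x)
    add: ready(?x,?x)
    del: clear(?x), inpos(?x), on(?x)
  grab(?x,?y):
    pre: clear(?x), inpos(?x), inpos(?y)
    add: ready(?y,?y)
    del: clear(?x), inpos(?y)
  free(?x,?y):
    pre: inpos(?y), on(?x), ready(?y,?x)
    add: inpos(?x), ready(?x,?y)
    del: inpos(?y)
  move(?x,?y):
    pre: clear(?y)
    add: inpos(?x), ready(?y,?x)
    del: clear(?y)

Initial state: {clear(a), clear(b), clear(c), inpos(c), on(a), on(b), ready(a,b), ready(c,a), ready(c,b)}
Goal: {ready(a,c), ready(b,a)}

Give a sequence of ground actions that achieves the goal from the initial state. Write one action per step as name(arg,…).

free(a,c); free(b,a)

1. free(a,c)  →  {clear(a), clear(b), clear(c), inpos(a), on(a), on(b), ready(a,b), ready(a,c), ready(c,a), ready(c,b)}
2. free(b,a)  →  {clear(a), clear(b), clear(c), inpos(b), on(a), on(b), ready(a,b), ready(a,c), ready(b,a), ready(c,a), ready(c,b)}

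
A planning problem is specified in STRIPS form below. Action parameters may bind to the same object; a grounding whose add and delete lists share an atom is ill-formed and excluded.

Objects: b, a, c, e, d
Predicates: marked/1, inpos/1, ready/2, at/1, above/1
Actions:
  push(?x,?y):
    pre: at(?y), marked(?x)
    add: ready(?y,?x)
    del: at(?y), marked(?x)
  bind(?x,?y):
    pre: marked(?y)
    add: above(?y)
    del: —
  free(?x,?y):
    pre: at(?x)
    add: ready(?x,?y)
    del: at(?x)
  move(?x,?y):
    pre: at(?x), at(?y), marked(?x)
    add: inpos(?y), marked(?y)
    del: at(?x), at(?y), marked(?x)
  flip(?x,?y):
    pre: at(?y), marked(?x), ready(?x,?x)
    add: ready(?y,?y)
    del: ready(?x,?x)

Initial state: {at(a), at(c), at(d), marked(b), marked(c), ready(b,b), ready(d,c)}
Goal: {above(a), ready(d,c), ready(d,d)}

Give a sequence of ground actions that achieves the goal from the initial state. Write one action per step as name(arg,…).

1. free(d,d)  →  {at(a), at(c), marked(b), marked(c), ready(b,b), ready(d,c), ready(d,d)}
2. move(c,a)  →  {inpos(a), marked(a), marked(b), ready(b,b), ready(d,c), ready(d,d)}
3. bind(b,a)  →  {above(a), inpos(a), marked(a), marked(b), ready(b,b), ready(d,c), ready(d,d)}

free(d,d); move(c,a); bind(b,a)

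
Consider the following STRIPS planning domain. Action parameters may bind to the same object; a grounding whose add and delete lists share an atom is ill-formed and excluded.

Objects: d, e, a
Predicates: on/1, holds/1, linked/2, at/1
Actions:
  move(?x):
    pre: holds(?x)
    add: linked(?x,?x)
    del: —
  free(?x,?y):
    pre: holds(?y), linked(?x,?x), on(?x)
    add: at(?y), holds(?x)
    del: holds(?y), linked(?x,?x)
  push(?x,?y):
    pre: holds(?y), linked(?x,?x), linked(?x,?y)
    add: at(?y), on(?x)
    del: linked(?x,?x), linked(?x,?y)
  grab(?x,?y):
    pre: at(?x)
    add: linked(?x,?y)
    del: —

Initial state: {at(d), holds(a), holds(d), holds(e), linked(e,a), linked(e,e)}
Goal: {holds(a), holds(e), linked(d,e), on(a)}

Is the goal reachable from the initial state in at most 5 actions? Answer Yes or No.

Yes

1. move(a)  →  {at(d), holds(a), holds(d), holds(e), linked(a,a), linked(e,a), linked(e,e)}
2. push(a,a)  →  {at(a), at(d), holds(a), holds(d), holds(e), linked(e,a), linked(e,e), on(a)}
3. grab(d,e)  →  {at(a), at(d), holds(a), holds(d), holds(e), linked(d,e), linked(e,a), linked(e,e), on(a)}
optimal plan length = 3; 3 ≤ 5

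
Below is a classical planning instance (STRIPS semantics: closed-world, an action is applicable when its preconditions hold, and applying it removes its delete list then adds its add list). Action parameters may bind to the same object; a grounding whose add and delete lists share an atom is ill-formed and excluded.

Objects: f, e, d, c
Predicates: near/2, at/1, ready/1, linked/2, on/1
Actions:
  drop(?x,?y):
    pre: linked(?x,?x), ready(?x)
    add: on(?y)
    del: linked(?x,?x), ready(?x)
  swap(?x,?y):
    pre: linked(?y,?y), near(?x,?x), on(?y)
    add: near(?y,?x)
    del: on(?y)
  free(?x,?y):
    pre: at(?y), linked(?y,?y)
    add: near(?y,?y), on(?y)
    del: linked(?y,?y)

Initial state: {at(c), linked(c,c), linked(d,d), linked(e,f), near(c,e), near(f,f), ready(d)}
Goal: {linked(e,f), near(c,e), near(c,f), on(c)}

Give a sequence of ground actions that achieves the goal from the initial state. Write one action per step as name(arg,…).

1. drop(d,c)  →  {at(c), linked(c,c), linked(e,f), near(c,e), near(f,f), on(c)}
2. swap(f,c)  →  {at(c), linked(c,c), linked(e,f), near(c,e), near(c,f), near(f,f)}
3. free(f,c)  →  {at(c), linked(e,f), near(c,c), near(c,e), near(c,f), near(f,f), on(c)}

drop(d,c); swap(f,c); free(f,c)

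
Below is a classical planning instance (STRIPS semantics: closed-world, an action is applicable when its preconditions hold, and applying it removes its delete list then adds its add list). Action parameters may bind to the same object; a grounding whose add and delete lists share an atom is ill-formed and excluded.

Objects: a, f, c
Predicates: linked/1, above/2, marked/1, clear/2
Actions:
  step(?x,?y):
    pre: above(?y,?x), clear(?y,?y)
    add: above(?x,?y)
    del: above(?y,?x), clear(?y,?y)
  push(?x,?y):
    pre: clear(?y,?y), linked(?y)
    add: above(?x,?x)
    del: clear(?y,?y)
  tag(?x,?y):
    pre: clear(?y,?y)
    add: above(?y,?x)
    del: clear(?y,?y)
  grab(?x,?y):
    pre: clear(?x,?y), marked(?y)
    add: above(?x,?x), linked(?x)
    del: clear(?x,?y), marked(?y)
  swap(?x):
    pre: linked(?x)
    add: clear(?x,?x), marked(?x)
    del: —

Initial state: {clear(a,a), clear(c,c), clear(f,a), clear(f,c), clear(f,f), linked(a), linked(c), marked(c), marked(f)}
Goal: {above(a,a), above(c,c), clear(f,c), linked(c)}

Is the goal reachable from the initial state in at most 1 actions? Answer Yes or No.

No

1. push(a,a)  →  {above(a,a), clear(c,c), clear(f,a), clear(f,c), clear(f,f), linked(a), linked(c), marked(c), marked(f)}
2. push(c,c)  →  {above(a,a), above(c,c), clear(f,a), clear(f,c), clear(f,f), linked(a), linked(c), marked(c), marked(f)}
optimal plan length = 2; 2 > 1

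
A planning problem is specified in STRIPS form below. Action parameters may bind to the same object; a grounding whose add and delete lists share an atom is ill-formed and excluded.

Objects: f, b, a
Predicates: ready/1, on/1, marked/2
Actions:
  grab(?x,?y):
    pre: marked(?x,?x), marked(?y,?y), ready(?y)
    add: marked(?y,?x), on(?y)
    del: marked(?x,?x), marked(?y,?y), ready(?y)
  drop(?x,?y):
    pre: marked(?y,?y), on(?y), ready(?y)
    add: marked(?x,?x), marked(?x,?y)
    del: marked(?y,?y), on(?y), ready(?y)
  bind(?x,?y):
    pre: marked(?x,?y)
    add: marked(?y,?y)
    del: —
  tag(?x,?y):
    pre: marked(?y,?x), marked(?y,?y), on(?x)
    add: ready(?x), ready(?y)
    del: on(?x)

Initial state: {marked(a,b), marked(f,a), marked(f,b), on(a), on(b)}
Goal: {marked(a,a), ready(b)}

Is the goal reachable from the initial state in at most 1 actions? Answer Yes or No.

No

1. bind(f,a)  →  {marked(a,a), marked(a,b), marked(f,a), marked(f,b), on(a), on(b)}
2. tag(b,a)  →  {marked(a,a), marked(a,b), marked(f,a), marked(f,b), on(a), ready(a), ready(b)}
optimal plan length = 2; 2 > 1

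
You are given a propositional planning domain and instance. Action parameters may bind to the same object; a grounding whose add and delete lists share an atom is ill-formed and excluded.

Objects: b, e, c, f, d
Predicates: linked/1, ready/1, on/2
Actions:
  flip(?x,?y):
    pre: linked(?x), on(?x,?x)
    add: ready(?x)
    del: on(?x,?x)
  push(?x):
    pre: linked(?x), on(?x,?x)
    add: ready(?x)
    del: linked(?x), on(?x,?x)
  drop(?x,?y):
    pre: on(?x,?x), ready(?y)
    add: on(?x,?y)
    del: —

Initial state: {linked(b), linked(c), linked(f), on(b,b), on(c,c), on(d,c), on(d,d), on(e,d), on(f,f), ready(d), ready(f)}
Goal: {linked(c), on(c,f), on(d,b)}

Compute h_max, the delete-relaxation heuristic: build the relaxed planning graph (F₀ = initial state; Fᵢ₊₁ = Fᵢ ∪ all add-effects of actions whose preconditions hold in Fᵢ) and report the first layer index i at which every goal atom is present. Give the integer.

2

F0 = init (11 atoms)
F1 = F0 ∪ {on(b,d), on(b,f), on(c,d), on(c,f), on(d,f), on(f,d), ready(b), ready(c)}  (19 atoms)
F2 = F1 ∪ {on(b,c), on(c,b), on(d,b), on(f,b), on(f,c)}  (24 atoms)
goal ⊆ F2  ⇒  h_max = 2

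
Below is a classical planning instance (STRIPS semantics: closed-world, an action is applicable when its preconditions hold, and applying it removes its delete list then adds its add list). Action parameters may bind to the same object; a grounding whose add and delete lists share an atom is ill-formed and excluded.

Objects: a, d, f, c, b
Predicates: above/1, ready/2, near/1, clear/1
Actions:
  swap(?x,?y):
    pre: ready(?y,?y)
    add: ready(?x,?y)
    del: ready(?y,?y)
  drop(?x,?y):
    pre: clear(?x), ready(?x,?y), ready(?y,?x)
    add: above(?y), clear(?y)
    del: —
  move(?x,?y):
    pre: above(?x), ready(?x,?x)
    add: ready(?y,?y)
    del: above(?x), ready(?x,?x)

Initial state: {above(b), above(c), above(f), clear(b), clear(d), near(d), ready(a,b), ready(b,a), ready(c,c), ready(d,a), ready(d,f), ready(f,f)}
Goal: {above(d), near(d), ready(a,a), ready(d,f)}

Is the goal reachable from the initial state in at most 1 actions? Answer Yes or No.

No

1. move(f,a)  →  {above(b), above(c), clear(b), clear(d), near(d), ready(a,a), ready(a,b), ready(b,a), ready(c,c), ready(d,a), ready(d,f)}
2. move(c,d)  →  {above(b), clear(b), clear(d), near(d), ready(a,a), ready(a,b), ready(b,a), ready(d,a), ready(d,d), ready(d,f)}
3. drop(d,d)  →  {above(b), above(d), clear(b), clear(d), near(d), ready(a,a), ready(a,b), ready(b,a), ready(d,a), ready(d,d), ready(d,f)}
optimal plan length = 3; 3 > 1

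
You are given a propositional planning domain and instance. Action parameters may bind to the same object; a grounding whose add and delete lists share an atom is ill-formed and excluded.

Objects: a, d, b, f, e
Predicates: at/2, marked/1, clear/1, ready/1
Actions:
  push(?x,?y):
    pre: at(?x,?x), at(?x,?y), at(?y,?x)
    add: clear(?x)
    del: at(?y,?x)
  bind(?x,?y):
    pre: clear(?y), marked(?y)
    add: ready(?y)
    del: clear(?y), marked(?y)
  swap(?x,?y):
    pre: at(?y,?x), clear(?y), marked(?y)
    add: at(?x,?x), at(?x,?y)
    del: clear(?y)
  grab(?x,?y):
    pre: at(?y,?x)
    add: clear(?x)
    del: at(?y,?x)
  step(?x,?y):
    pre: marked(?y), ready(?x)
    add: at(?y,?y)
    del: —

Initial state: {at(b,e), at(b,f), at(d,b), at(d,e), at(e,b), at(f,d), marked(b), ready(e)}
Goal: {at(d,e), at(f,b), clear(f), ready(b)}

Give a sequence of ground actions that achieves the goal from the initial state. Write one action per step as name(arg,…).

1. grab(b,d)  →  {at(b,e), at(b,f), at(d,e), at(e,b), at(f,d), clear(b), marked(b), ready(e)}
2. swap(f,b)  →  {at(b,e), at(b,f), at(d,e), at(e,b), at(f,b), at(f,d), at(f,f), marked(b), ready(e)}
3. push(f,b)  →  {at(b,e), at(d,e), at(e,b), at(f,b), at(f,d), at(f,f), clear(f), marked(b), ready(e)}
4. grab(b,e)  →  {at(b,e), at(d,e), at(f,b), at(f,d), at(f,f), clear(b), clear(f), marked(b), ready(e)}
5. bind(a,b)  →  {at(b,e), at(d,e), at(f,b), at(f,d), at(f,f), clear(f), ready(b), ready(e)}

grab(b,d); swap(f,b); push(f,b); grab(b,e); bind(a,b)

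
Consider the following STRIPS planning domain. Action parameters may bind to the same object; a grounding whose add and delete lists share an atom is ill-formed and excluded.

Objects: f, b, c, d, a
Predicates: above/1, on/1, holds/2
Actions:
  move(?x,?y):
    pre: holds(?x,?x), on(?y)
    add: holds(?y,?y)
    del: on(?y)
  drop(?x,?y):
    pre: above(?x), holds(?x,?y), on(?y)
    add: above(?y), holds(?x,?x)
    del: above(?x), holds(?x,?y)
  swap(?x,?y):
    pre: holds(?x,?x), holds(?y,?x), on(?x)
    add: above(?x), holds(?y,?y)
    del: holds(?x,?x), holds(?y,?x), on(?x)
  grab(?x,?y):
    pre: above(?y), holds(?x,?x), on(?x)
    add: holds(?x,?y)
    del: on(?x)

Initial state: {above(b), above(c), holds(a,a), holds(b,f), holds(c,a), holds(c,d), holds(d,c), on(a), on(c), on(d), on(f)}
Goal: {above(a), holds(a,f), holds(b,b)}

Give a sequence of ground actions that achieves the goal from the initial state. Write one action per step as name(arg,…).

drop(b,f); drop(c,a); grab(a,f)

1. drop(b,f)  →  {above(c), above(f), holds(a,a), holds(b,b), holds(c,a), holds(c,d), holds(d,c), on(a), on(c), on(d), on(f)}
2. drop(c,a)  →  {above(a), above(f), holds(a,a), holds(b,b), holds(c,c), holds(c,d), holds(d,c), on(a), on(c), on(d), on(f)}
3. grab(a,f)  →  {above(a), above(f), holds(a,a), holds(a,f), holds(b,b), holds(c,c), holds(c,d), holds(d,c), on(c), on(d), on(f)}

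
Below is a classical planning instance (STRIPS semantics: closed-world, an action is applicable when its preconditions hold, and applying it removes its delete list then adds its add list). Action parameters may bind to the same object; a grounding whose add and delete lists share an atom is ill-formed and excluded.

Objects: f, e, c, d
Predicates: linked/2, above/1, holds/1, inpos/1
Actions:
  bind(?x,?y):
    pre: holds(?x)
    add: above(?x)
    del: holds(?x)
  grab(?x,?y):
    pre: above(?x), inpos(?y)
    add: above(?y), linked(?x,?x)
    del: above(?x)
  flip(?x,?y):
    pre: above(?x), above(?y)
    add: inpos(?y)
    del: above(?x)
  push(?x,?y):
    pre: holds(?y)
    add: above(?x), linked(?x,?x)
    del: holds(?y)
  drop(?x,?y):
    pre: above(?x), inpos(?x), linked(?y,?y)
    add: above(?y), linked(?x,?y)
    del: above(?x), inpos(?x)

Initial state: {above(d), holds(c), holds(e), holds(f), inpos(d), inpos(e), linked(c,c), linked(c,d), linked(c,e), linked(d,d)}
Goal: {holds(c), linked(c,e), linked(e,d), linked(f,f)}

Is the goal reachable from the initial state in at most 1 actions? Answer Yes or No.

1. bind(f,f)  →  {above(d), above(f), holds(c), holds(e), inpos(d), inpos(e), linked(c,c), linked(c,d), linked(c,e), linked(d,d)}
2. grab(f,e)  →  {above(d), above(e), holds(c), holds(e), inpos(d), inpos(e), linked(c,c), linked(c,d), linked(c,e), linked(d,d), linked(f,f)}
3. drop(e,d)  →  {above(d), holds(c), holds(e), inpos(d), linked(c,c), linked(c,d), linked(c,e), linked(d,d), linked(e,d), linked(f,f)}
optimal plan length = 3; 3 > 1

No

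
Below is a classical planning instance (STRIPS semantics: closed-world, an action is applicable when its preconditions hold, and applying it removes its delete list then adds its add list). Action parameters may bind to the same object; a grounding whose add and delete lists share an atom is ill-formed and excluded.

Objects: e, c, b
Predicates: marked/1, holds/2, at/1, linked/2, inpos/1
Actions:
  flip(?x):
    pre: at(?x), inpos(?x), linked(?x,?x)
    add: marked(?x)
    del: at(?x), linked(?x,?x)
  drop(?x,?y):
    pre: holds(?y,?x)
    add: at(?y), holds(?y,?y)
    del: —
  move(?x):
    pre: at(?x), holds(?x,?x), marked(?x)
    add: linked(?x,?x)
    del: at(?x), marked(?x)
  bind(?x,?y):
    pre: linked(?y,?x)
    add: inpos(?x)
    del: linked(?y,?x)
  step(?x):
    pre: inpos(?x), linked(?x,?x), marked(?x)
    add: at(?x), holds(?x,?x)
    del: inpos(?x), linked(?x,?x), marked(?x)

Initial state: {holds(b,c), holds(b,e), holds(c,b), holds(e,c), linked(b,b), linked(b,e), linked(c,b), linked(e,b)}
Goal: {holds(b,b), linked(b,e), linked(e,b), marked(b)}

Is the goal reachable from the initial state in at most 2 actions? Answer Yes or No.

No

1. drop(e,b)  →  {at(b), holds(b,b), holds(b,c), holds(b,e), holds(c,b), holds(e,c), linked(b,b), linked(b,e), linked(c,b), linked(e,b)}
2. bind(b,c)  →  {at(b), holds(b,b), holds(b,c), holds(b,e), holds(c,b), holds(e,c), inpos(b), linked(b,b), linked(b,e), linked(e,b)}
3. flip(b)  →  {holds(b,b), holds(b,c), holds(b,e), holds(c,b), holds(e,c), inpos(b), linked(b,e), linked(e,b), marked(b)}
optimal plan length = 3; 3 > 2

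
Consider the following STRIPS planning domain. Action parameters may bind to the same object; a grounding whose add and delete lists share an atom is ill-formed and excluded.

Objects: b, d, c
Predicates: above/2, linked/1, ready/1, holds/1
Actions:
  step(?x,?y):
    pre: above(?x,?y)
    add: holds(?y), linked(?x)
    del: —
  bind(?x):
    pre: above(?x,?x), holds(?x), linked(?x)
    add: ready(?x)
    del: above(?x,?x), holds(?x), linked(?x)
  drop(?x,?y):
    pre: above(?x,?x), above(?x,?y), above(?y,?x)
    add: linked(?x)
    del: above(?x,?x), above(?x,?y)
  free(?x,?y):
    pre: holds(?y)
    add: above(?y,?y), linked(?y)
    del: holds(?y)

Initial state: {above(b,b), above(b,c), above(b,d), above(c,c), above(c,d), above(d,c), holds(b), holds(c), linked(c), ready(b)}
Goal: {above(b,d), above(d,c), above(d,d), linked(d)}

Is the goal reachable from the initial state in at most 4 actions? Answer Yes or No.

Yes

1. step(b,d)  →  {above(b,b), above(b,c), above(b,d), above(c,c), above(c,d), above(d,c), holds(b), holds(c), holds(d), linked(b), linked(c), ready(b)}
2. free(b,d)  →  {above(b,b), above(b,c), above(b,d), above(c,c), above(c,d), above(d,c), above(d,d), holds(b), holds(c), linked(b), linked(c), linked(d), ready(b)}
optimal plan length = 2; 2 ≤ 4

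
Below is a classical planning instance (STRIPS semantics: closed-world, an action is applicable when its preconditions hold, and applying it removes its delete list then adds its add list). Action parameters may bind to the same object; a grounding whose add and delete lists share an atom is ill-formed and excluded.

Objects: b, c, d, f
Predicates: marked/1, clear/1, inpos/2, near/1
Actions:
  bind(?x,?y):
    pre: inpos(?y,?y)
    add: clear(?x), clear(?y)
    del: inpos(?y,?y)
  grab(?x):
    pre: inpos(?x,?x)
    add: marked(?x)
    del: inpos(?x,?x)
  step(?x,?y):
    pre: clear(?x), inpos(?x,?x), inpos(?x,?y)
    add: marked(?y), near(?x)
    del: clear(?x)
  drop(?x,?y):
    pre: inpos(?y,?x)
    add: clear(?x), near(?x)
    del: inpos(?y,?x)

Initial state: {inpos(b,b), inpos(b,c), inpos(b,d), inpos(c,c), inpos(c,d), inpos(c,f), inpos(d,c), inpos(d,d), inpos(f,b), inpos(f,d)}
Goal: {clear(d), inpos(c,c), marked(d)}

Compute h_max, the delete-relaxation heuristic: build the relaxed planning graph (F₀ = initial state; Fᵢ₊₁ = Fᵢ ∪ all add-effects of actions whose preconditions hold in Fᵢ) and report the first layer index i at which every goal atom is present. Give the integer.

F0 = init (10 atoms)
F1 = F0 ∪ {clear(b), clear(c), clear(d), clear(f), marked(b), marked(c), marked(d), near(b), near(c), near(d), near(f)}  (21 atoms)
goal ⊆ F1  ⇒  h_max = 1

1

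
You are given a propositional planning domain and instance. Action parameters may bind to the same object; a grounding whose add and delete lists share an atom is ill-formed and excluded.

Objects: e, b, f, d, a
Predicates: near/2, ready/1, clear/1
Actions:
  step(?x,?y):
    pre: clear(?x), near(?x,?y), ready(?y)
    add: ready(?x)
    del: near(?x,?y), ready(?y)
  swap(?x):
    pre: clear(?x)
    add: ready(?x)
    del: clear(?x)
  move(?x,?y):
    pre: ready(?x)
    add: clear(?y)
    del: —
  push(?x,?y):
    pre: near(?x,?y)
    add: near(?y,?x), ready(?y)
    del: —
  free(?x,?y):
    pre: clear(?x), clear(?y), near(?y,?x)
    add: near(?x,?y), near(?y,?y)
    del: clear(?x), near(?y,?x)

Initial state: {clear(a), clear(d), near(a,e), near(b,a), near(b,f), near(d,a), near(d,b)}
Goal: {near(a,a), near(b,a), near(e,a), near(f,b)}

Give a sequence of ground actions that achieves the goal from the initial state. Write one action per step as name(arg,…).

1. push(b,f)  →  {clear(a), clear(d), near(a,e), near(b,a), near(b,f), near(d,a), near(d,b), near(f,b), ready(f)}
2. move(f,e)  →  {clear(a), clear(d), clear(e), near(a,e), near(b,a), near(b,f), near(d,a), near(d,b), near(f,b), ready(f)}
3. free(e,a)  →  {clear(a), clear(d), near(a,a), near(b,a), near(b,f), near(d,a), near(d,b), near(e,a), near(f,b), ready(f)}

push(b,f); move(f,e); free(e,a)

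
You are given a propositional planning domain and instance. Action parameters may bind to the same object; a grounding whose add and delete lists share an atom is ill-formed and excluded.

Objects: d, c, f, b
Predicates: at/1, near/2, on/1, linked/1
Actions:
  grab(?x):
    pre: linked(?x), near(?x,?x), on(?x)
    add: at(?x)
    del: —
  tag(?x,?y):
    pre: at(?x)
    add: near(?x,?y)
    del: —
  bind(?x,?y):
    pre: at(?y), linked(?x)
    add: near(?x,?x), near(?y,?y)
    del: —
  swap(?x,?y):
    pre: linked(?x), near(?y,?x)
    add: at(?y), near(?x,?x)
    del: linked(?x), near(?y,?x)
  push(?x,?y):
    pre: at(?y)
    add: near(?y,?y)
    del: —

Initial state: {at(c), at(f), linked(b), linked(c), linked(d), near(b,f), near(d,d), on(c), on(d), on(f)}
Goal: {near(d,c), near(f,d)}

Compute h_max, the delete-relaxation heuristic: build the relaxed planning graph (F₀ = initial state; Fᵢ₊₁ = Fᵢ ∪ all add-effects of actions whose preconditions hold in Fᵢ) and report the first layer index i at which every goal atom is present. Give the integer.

2

F0 = init (10 atoms)
F1 = F0 ∪ {at(d), near(b,b), near(c,b), near(c,c), near(c,d), near(c,f), near(f,b), near(f,c), near(f,d), near(f,f)}  (20 atoms)
F2 = F1 ∪ {near(d,b), near(d,c), near(d,f)}  (23 atoms)
goal ⊆ F2  ⇒  h_max = 2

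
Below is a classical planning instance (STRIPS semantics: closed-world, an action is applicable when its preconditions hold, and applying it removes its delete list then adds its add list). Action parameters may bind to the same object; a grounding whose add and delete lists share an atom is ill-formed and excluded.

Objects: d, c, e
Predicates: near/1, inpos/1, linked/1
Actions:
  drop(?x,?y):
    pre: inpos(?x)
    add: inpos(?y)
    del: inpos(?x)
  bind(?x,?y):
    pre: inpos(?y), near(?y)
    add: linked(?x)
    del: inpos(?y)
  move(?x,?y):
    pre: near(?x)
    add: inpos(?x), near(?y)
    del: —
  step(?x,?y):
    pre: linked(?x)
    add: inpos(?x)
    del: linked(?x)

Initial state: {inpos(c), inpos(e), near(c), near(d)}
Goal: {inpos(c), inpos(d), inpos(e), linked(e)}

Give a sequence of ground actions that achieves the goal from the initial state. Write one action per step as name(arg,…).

bind(e,c); move(d,d); move(c,d)

1. bind(e,c)  →  {inpos(e), linked(e), near(c), near(d)}
2. move(d,d)  →  {inpos(d), inpos(e), linked(e), near(c), near(d)}
3. move(c,d)  →  {inpos(c), inpos(d), inpos(e), linked(e), near(c), near(d)}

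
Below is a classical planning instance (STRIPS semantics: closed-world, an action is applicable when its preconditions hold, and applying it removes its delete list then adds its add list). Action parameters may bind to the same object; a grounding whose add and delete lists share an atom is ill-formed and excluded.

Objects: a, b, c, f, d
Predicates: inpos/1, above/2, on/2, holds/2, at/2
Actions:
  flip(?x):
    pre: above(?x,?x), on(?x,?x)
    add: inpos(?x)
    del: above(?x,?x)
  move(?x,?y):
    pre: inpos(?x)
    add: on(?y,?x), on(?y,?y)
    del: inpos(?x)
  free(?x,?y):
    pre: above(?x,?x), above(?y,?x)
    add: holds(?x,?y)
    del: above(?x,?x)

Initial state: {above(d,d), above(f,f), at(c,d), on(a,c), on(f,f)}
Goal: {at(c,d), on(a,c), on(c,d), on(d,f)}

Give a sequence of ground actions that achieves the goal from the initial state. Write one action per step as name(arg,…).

1. flip(f)  →  {above(d,d), at(c,d), inpos(f), on(a,c), on(f,f)}
2. move(f,d)  →  {above(d,d), at(c,d), on(a,c), on(d,d), on(d,f), on(f,f)}
3. flip(d)  →  {at(c,d), inpos(d), on(a,c), on(d,d), on(d,f), on(f,f)}
4. move(d,c)  →  {at(c,d), on(a,c), on(c,c), on(c,d), on(d,d), on(d,f), on(f,f)}

flip(f); move(f,d); flip(d); move(d,c)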